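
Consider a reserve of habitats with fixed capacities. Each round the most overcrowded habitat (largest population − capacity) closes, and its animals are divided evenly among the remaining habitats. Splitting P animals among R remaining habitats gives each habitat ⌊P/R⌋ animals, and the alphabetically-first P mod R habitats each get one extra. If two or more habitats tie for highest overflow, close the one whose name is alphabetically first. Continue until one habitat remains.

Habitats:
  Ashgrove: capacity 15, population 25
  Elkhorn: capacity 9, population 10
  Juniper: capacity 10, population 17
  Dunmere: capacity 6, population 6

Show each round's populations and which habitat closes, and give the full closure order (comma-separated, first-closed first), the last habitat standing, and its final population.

Closure order: Ashgrove, Juniper, Dunmere
Last habitat: Elkhorn with 58 animals

Round 1: Ashgrove=25 Dunmere=6 Elkhorn=10 Juniper=17 → close Ashgrove (overflow 10)
  25÷3 = 8 each, +1 to first 1
Round 2: Dunmere=15 Elkhorn=18 Juniper=25 → close Juniper (overflow 15)
  25÷2 = 12 each, +1 to first 1
Round 3: Dunmere=28 Elkhorn=30 → close Dunmere (overflow 22)
  28÷1 = 28 each, +1 to first 0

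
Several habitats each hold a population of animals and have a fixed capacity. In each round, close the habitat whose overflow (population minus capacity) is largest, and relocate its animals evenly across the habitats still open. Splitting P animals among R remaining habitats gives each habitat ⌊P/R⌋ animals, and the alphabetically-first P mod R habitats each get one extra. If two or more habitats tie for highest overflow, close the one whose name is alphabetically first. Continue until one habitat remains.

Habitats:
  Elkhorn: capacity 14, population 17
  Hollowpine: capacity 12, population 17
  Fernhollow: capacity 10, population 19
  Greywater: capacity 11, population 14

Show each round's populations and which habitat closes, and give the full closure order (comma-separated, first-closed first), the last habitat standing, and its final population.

Closure order: Fernhollow, Hollowpine, Elkhorn
Last habitat: Greywater with 67 animals

Round 1: Elkhorn=17 Fernhollow=19 Greywater=14 Hollowpine=17 → close Fernhollow (overflow 9)
  19÷3 = 6 each, +1 to first 1
Round 2: Elkhorn=24 Greywater=20 Hollowpine=23 → close Hollowpine (overflow 11)
  23÷2 = 11 each, +1 to first 1
Round 3: Elkhorn=36 Greywater=31 → close Elkhorn (overflow 22)
  36÷1 = 36 each, +1 to first 0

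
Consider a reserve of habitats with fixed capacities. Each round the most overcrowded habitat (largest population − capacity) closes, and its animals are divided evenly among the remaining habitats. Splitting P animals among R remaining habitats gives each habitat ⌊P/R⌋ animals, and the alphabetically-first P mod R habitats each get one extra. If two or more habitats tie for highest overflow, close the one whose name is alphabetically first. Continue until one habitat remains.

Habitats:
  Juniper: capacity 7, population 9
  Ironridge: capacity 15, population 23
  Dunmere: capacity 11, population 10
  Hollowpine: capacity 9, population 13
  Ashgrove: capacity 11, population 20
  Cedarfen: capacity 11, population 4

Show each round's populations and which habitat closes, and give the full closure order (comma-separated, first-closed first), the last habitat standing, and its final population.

Round 1: Ashgrove=20 Cedarfen=4 Dunmere=10 Hollowpine=13 Ironridge=23 Juniper=9 → close Ashgrove (overflow 9)
  20÷5 = 4 each, +1 to first 0
Round 2: Cedarfen=8 Dunmere=14 Hollowpine=17 Ironridge=27 Juniper=13 → close Ironridge (overflow 12)
  27÷4 = 6 each, +1 to first 3
Round 3: Cedarfen=15 Dunmere=21 Hollowpine=24 Juniper=19 → close Hollowpine (overflow 15)
  24÷3 = 8 each, +1 to first 0
Round 4: Cedarfen=23 Dunmere=29 Juniper=27 → close Juniper (overflow 20)
  27÷2 = 13 each, +1 to first 1
Round 5: Cedarfen=37 Dunmere=42 → close Dunmere (overflow 31)
  42÷1 = 42 each, +1 to first 0

Closure order: Ashgrove, Ironridge, Hollowpine, Juniper, Dunmere
Last habitat: Cedarfen with 79 animals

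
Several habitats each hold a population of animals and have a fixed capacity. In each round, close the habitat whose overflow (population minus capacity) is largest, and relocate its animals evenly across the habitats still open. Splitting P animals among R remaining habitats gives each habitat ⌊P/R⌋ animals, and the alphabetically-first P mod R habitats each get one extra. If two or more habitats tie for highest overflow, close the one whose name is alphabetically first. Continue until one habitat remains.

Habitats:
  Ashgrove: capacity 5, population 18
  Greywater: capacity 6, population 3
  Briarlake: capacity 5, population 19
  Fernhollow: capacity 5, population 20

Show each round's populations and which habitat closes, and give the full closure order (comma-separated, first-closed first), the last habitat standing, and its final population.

Round 1: Ashgrove=18 Briarlake=19 Fernhollow=20 Greywater=3 → close Fernhollow (overflow 15)
  20÷3 = 6 each, +1 to first 2
Round 2: Ashgrove=25 Briarlake=26 Greywater=9 → close Briarlake (overflow 21)
  26÷2 = 13 each, +1 to first 0
Round 3: Ashgrove=38 Greywater=22 → close Ashgrove (overflow 33)
  38÷1 = 38 each, +1 to first 0

Closure order: Fernhollow, Briarlake, Ashgrove
Last habitat: Greywater with 60 animals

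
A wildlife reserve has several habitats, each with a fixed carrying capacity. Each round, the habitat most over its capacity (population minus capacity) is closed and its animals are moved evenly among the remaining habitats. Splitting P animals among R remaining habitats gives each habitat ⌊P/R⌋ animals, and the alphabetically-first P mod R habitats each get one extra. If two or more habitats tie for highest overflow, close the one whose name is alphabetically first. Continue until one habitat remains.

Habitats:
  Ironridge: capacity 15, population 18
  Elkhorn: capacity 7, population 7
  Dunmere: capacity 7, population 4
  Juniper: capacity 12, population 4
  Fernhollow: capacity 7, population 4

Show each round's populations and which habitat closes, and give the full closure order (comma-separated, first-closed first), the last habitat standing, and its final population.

Closure order: Ironridge, Elkhorn, Dunmere, Fernhollow
Last habitat: Juniper with 37 animals

Round 1: Dunmere=4 Elkhorn=7 Fernhollow=4 Ironridge=18 Juniper=4 → close Ironridge (overflow 3)
  18÷4 = 4 each, +1 to first 2
Round 2: Dunmere=9 Elkhorn=12 Fernhollow=8 Juniper=8 → close Elkhorn (overflow 5)
  12÷3 = 4 each, +1 to first 0
Round 3: Dunmere=13 Fernhollow=12 Juniper=12 → close Dunmere (overflow 6)
  13÷2 = 6 each, +1 to first 1
Round 4: Fernhollow=19 Juniper=18 → close Fernhollow (overflow 12)
  19÷1 = 19 each, +1 to first 0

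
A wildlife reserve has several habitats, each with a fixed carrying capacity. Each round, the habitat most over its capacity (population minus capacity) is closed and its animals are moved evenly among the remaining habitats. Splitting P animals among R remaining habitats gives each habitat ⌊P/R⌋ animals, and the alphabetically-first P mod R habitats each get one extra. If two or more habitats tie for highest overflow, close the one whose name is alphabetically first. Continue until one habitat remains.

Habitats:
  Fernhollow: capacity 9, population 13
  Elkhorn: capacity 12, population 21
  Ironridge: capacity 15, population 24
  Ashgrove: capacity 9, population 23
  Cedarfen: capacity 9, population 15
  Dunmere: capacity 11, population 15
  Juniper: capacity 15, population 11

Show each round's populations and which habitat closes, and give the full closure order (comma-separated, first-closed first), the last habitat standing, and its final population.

Round 1: Ashgrove=23 Cedarfen=15 Dunmere=15 Elkhorn=21 Fernhollow=13 Ironridge=24 Juniper=11 → close Ashgrove (overflow 14)
  23÷6 = 3 each, +1 to first 5
Round 2: Cedarfen=19 Dunmere=19 Elkhorn=25 Fernhollow=17 Ironridge=28 Juniper=14 → close Elkhorn (overflow 13)
  25÷5 = 5 each, +1 to first 0
Round 3: Cedarfen=24 Dunmere=24 Fernhollow=22 Ironridge=33 Juniper=19 → close Ironridge (overflow 18)
  33÷4 = 8 each, +1 to first 1
Round 4: Cedarfen=33 Dunmere=32 Fernhollow=30 Juniper=27 → close Cedarfen (overflow 24)
  33÷3 = 11 each, +1 to first 0
Round 5: Dunmere=43 Fernhollow=41 Juniper=38 → close Dunmere (overflow 32)
  43÷2 = 21 each, +1 to first 1
Round 6: Fernhollow=63 Juniper=59 → close Fernhollow (overflow 54)
  63÷1 = 63 each, +1 to first 0

Closure order: Ashgrove, Elkhorn, Ironridge, Cedarfen, Dunmere, Fernhollow
Last habitat: Juniper with 122 animals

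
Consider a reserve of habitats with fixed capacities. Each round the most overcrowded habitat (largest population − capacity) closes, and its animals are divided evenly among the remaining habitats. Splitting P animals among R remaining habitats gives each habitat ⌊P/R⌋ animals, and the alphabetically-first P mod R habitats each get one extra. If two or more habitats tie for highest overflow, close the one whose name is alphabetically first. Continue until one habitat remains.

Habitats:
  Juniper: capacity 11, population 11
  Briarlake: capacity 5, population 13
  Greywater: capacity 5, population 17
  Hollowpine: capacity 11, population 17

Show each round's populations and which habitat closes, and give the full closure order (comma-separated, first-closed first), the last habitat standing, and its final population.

Closure order: Greywater, Briarlake, Hollowpine
Last habitat: Juniper with 58 animals

Round 1: Briarlake=13 Greywater=17 Hollowpine=17 Juniper=11 → close Greywater (overflow 12)
  17÷3 = 5 each, +1 to first 2
Round 2: Briarlake=19 Hollowpine=23 Juniper=16 → close Briarlake (overflow 14)
  19÷2 = 9 each, +1 to first 1
Round 3: Hollowpine=33 Juniper=25 → close Hollowpine (overflow 22)
  33÷1 = 33 each, +1 to first 0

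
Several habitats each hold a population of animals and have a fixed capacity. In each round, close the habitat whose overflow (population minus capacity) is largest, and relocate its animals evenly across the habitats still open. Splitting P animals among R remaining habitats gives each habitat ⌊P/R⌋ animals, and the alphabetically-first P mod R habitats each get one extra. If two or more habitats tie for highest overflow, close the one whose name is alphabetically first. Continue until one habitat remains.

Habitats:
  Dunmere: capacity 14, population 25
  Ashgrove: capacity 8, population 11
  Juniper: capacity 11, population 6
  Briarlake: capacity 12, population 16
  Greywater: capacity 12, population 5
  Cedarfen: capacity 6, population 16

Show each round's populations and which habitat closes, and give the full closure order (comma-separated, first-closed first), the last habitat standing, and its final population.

Round 1: Ashgrove=11 Briarlake=16 Cedarfen=16 Dunmere=25 Greywater=5 Juniper=6 → close Dunmere (overflow 11)
  25÷5 = 5 each, +1 to first 0
Round 2: Ashgrove=16 Briarlake=21 Cedarfen=21 Greywater=10 Juniper=11 → close Cedarfen (overflow 15)
  21÷4 = 5 each, +1 to first 1
Round 3: Ashgrove=22 Briarlake=26 Greywater=15 Juniper=16 → close Ashgrove (overflow 14)
  22÷3 = 7 each, +1 to first 1
Round 4: Briarlake=34 Greywater=22 Juniper=23 → close Briarlake (overflow 22)
  34÷2 = 17 each, +1 to first 0
Round 5: Greywater=39 Juniper=40 → close Juniper (overflow 29)
  40÷1 = 40 each, +1 to first 0

Closure order: Dunmere, Cedarfen, Ashgrove, Briarlake, Juniper
Last habitat: Greywater with 79 animals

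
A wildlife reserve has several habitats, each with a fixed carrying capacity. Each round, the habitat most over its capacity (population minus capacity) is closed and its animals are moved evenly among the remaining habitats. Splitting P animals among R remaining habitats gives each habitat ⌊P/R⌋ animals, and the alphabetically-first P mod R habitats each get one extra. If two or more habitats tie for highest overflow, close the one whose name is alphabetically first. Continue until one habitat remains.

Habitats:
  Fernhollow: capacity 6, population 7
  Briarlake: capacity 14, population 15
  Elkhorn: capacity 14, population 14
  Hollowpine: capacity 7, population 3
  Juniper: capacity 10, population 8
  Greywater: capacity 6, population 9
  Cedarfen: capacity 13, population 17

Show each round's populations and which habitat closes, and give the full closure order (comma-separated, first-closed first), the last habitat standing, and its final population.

Round 1: Briarlake=15 Cedarfen=17 Elkhorn=14 Fernhollow=7 Greywater=9 Hollowpine=3 Juniper=8 → close Cedarfen (overflow 4)
  17÷6 = 2 each, +1 to first 5
Round 2: Briarlake=18 Elkhorn=17 Fernhollow=10 Greywater=12 Hollowpine=6 Juniper=10 → close Greywater (overflow 6)
  12÷5 = 2 each, +1 to first 2
Round 3: Briarlake=21 Elkhorn=20 Fernhollow=12 Hollowpine=8 Juniper=12 → close Briarlake (overflow 7)
  21÷4 = 5 each, +1 to first 1
Round 4: Elkhorn=26 Fernhollow=17 Hollowpine=13 Juniper=17 → close Elkhorn (overflow 12)
  26÷3 = 8 each, +1 to first 2
Round 5: Fernhollow=26 Hollowpine=22 Juniper=25 → close Fernhollow (overflow 20)
  26÷2 = 13 each, +1 to first 0
Round 6: Hollowpine=35 Juniper=38 → close Hollowpine (overflow 28)
  35÷1 = 35 each, +1 to first 0

Closure order: Cedarfen, Greywater, Briarlake, Elkhorn, Fernhollow, Hollowpine
Last habitat: Juniper with 73 animals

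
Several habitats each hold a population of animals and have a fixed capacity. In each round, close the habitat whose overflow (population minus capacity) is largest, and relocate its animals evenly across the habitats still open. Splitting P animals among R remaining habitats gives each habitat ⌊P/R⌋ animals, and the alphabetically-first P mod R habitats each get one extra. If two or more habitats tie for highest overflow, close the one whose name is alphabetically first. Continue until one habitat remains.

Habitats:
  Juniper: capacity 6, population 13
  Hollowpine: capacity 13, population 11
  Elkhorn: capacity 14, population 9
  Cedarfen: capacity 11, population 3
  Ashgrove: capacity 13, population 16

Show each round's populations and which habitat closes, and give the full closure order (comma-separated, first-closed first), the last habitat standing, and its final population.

Round 1: Ashgrove=16 Cedarfen=3 Elkhorn=9 Hollowpine=11 Juniper=13 → close Juniper (overflow 7)
  13÷4 = 3 each, +1 to first 1
Round 2: Ashgrove=20 Cedarfen=6 Elkhorn=12 Hollowpine=14 → close Ashgrove (overflow 7)
  20÷3 = 6 each, +1 to first 2
Round 3: Cedarfen=13 Elkhorn=19 Hollowpine=20 → close Hollowpine (overflow 7)
  20÷2 = 10 each, +1 to first 0
Round 4: Cedarfen=23 Elkhorn=29 → close Elkhorn (overflow 15)
  29÷1 = 29 each, +1 to first 0

Closure order: Juniper, Ashgrove, Hollowpine, Elkhorn
Last habitat: Cedarfen with 52 animals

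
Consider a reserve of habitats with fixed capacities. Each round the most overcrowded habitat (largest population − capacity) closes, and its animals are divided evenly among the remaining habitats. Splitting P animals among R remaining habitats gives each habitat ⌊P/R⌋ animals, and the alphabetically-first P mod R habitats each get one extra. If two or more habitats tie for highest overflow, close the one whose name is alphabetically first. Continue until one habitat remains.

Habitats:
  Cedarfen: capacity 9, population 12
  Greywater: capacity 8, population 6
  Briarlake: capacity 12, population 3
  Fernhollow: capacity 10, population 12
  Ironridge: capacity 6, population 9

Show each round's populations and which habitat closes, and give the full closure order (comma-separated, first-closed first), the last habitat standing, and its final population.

Round 1: Briarlake=3 Cedarfen=12 Fernhollow=12 Greywater=6 Ironridge=9 → close Cedarfen (overflow 3)
  12÷4 = 3 each, +1 to first 0
Round 2: Briarlake=6 Fernhollow=15 Greywater=9 Ironridge=12 → close Ironridge (overflow 6)
  12÷3 = 4 each, +1 to first 0
Round 3: Briarlake=10 Fernhollow=19 Greywater=13 → close Fernhollow (overflow 9)
  19÷2 = 9 each, +1 to first 1
Round 4: Briarlake=20 Greywater=22 → close Greywater (overflow 14)
  22÷1 = 22 each, +1 to first 0

Closure order: Cedarfen, Ironridge, Fernhollow, Greywater
Last habitat: Briarlake with 42 animals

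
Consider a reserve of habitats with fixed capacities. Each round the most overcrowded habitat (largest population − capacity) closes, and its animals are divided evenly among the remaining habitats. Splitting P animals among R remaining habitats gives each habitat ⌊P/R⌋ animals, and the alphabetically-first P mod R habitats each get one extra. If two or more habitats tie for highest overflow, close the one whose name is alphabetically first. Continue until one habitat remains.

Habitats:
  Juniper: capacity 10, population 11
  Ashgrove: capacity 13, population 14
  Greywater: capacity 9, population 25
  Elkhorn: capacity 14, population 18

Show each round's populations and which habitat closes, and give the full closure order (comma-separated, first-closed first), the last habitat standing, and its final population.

Closure order: Greywater, Elkhorn, Ashgrove
Last habitat: Juniper with 68 animals

Round 1: Ashgrove=14 Elkhorn=18 Greywater=25 Juniper=11 → close Greywater (overflow 16)
  25÷3 = 8 each, +1 to first 1
Round 2: Ashgrove=23 Elkhorn=26 Juniper=19 → close Elkhorn (overflow 12)
  26÷2 = 13 each, +1 to first 0
Round 3: Ashgrove=36 Juniper=32 → close Ashgrove (overflow 23)
  36÷1 = 36 each, +1 to first 0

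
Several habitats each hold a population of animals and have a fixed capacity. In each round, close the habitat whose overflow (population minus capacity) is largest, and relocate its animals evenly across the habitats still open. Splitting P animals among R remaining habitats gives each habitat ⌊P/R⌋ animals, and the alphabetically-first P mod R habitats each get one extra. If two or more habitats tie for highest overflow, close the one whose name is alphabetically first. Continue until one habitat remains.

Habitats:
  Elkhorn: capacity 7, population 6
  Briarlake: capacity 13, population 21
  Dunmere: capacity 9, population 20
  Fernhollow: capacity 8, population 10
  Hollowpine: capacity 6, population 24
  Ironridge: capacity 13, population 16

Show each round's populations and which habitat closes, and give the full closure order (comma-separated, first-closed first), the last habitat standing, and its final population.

Round 1: Briarlake=21 Dunmere=20 Elkhorn=6 Fernhollow=10 Hollowpine=24 Ironridge=16 → close Hollowpine (overflow 18)
  24÷5 = 4 each, +1 to first 4
Round 2: Briarlake=26 Dunmere=25 Elkhorn=11 Fernhollow=15 Ironridge=20 → close Dunmere (overflow 16)
  25÷4 = 6 each, +1 to first 1
Round 3: Briarlake=33 Elkhorn=17 Fernhollow=21 Ironridge=26 → close Briarlake (overflow 20)
  33÷3 = 11 each, +1 to first 0
Round 4: Elkhorn=28 Fernhollow=32 Ironridge=37 → close Fernhollow (overflow 24)
  32÷2 = 16 each, +1 to first 0
Round 5: Elkhorn=44 Ironridge=53 → close Ironridge (overflow 40)
  53÷1 = 53 each, +1 to first 0

Closure order: Hollowpine, Dunmere, Briarlake, Fernhollow, Ironridge
Last habitat: Elkhorn with 97 animals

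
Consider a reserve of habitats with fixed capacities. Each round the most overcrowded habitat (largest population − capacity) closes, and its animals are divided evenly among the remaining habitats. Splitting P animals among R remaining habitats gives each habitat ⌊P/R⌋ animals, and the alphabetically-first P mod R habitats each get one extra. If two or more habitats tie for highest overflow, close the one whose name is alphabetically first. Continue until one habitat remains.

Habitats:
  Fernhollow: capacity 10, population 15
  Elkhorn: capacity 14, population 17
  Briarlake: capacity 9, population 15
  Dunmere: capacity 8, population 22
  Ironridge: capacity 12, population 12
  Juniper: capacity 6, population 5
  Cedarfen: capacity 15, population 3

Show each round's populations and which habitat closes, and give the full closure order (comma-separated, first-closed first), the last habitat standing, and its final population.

Round 1: Briarlake=15 Cedarfen=3 Dunmere=22 Elkhorn=17 Fernhollow=15 Ironridge=12 Juniper=5 → close Dunmere (overflow 14)
  22÷6 = 3 each, +1 to first 4
Round 2: Briarlake=19 Cedarfen=7 Elkhorn=21 Fernhollow=19 Ironridge=15 Juniper=8 → close Briarlake (overflow 10)
  19÷5 = 3 each, +1 to first 4
Round 3: Cedarfen=11 Elkhorn=25 Fernhollow=23 Ironridge=19 Juniper=11 → close Fernhollow (overflow 13)
  23÷4 = 5 each, +1 to first 3
Round 4: Cedarfen=17 Elkhorn=31 Ironridge=25 Juniper=16 → close Elkhorn (overflow 17)
  31÷3 = 10 each, +1 to first 1
Round 5: Cedarfen=28 Ironridge=35 Juniper=26 → close Ironridge (overflow 23)
  35÷2 = 17 each, +1 to first 1
Round 6: Cedarfen=46 Juniper=43 → close Juniper (overflow 37)
  43÷1 = 43 each, +1 to first 0

Closure order: Dunmere, Briarlake, Fernhollow, Elkhorn, Ironridge, Juniper
Last habitat: Cedarfen with 89 animals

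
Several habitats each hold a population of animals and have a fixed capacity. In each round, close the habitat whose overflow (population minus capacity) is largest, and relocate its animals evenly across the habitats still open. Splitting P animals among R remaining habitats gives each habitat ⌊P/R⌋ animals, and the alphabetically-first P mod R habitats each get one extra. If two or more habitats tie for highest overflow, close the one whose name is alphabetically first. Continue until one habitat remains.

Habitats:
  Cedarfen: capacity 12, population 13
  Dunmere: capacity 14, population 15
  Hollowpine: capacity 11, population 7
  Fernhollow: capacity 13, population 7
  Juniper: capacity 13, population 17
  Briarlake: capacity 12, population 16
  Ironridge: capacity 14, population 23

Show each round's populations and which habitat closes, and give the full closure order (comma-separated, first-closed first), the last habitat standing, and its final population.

Round 1: Briarlake=16 Cedarfen=13 Dunmere=15 Fernhollow=7 Hollowpine=7 Ironridge=23 Juniper=17 → close Ironridge (overflow 9)
  23÷6 = 3 each, +1 to first 5
Round 2: Briarlake=20 Cedarfen=17 Dunmere=19 Fernhollow=11 Hollowpine=11 Juniper=20 → close Briarlake (overflow 8)
  20÷5 = 4 each, +1 to first 0
Round 3: Cedarfen=21 Dunmere=23 Fernhollow=15 Hollowpine=15 Juniper=24 → close Juniper (overflow 11)
  24÷4 = 6 each, +1 to first 0
Round 4: Cedarfen=27 Dunmere=29 Fernhollow=21 Hollowpine=21 → close Cedarfen (overflow 15)
  27÷3 = 9 each, +1 to first 0
Round 5: Dunmere=38 Fernhollow=30 Hollowpine=30 → close Dunmere (overflow 24)
  38÷2 = 19 each, +1 to first 0
Round 6: Fernhollow=49 Hollowpine=49 → close Hollowpine (overflow 38)
  49÷1 = 49 each, +1 to first 0

Closure order: Ironridge, Briarlake, Juniper, Cedarfen, Dunmere, Hollowpine
Last habitat: Fernhollow with 98 animals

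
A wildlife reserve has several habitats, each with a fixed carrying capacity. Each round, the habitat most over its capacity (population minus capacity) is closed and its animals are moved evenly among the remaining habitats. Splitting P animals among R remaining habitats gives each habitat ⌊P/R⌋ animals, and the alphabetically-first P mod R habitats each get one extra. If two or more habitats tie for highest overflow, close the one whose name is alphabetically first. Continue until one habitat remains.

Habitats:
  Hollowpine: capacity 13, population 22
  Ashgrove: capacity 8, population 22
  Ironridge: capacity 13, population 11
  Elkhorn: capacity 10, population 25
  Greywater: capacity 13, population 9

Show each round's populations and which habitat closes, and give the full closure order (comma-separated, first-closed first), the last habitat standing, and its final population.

Closure order: Elkhorn, Ashgrove, Hollowpine, Ironridge
Last habitat: Greywater with 89 animals

Round 1: Ashgrove=22 Elkhorn=25 Greywater=9 Hollowpine=22 Ironridge=11 → close Elkhorn (overflow 15)
  25÷4 = 6 each, +1 to first 1
Round 2: Ashgrove=29 Greywater=15 Hollowpine=28 Ironridge=17 → close Ashgrove (overflow 21)
  29÷3 = 9 each, +1 to first 2
Round 3: Greywater=25 Hollowpine=38 Ironridge=26 → close Hollowpine (overflow 25)
  38÷2 = 19 each, +1 to first 0
Round 4: Greywater=44 Ironridge=45 → close Ironridge (overflow 32)
  45÷1 = 45 each, +1 to first 0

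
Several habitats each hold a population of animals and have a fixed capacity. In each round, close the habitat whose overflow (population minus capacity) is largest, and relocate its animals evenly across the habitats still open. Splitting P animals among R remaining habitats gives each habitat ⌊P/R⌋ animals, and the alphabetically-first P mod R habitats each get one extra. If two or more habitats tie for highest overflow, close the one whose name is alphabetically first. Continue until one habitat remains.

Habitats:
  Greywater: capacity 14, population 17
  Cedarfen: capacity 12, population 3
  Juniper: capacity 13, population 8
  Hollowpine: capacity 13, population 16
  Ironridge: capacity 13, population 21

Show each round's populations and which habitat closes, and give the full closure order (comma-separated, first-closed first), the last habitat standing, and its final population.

Round 1: Cedarfen=3 Greywater=17 Hollowpine=16 Ironridge=21 Juniper=8 → close Ironridge (overflow 8)
  21÷4 = 5 each, +1 to first 1
Round 2: Cedarfen=9 Greywater=22 Hollowpine=21 Juniper=13 → close Greywater (overflow 8)
  22÷3 = 7 each, +1 to first 1
Round 3: Cedarfen=17 Hollowpine=28 Juniper=20 → close Hollowpine (overflow 15)
  28÷2 = 14 each, +1 to first 0
Round 4: Cedarfen=31 Juniper=34 → close Juniper (overflow 21)
  34÷1 = 34 each, +1 to first 0

Closure order: Ironridge, Greywater, Hollowpine, Juniper
Last habitat: Cedarfen with 65 animals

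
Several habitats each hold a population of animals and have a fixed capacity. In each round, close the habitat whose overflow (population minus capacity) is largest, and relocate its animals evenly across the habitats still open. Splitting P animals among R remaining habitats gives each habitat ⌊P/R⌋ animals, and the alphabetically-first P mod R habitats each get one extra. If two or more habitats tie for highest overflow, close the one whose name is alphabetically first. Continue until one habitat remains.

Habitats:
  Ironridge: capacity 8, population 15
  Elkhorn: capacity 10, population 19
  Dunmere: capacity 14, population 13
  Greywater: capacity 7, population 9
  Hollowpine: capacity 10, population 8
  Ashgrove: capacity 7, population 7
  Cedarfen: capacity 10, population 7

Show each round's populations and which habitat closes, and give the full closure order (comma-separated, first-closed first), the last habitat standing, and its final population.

Round 1: Ashgrove=7 Cedarfen=7 Dunmere=13 Elkhorn=19 Greywater=9 Hollowpine=8 Ironridge=15 → close Elkhorn (overflow 9)
  19÷6 = 3 each, +1 to first 1
Round 2: Ashgrove=11 Cedarfen=10 Dunmere=16 Greywater=12 Hollowpine=11 Ironridge=18 → close Ironridge (overflow 10)
  18÷5 = 3 each, +1 to first 3
Round 3: Ashgrove=15 Cedarfen=14 Dunmere=20 Greywater=15 Hollowpine=14 → close Ashgrove (overflow 8)
  15÷4 = 3 each, +1 to first 3
Round 4: Cedarfen=18 Dunmere=24 Greywater=19 Hollowpine=17 → close Greywater (overflow 12)
  19÷3 = 6 each, +1 to first 1
Round 5: Cedarfen=25 Dunmere=30 Hollowpine=23 → close Dunmere (overflow 16)
  30÷2 = 15 each, +1 to first 0
Round 6: Cedarfen=40 Hollowpine=38 → close Cedarfen (overflow 30)
  40÷1 = 40 each, +1 to first 0

Closure order: Elkhorn, Ironridge, Ashgrove, Greywater, Dunmere, Cedarfen
Last habitat: Hollowpine with 78 animals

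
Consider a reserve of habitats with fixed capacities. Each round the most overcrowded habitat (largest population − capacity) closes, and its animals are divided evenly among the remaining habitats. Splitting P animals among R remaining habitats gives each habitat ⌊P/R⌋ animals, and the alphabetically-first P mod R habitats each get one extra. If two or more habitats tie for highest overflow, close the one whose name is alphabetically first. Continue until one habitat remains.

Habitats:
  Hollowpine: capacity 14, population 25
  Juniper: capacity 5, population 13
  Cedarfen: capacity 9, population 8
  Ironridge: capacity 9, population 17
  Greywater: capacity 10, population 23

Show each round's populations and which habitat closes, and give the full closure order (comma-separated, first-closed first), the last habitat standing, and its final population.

Round 1: Cedarfen=8 Greywater=23 Hollowpine=25 Ironridge=17 Juniper=13 → close Greywater (overflow 13)
  23÷4 = 5 each, +1 to first 3
Round 2: Cedarfen=14 Hollowpine=31 Ironridge=23 Juniper=18 → close Hollowpine (overflow 17)
  31÷3 = 10 each, +1 to first 1
Round 3: Cedarfen=25 Ironridge=33 Juniper=28 → close Ironridge (overflow 24)
  33÷2 = 16 each, +1 to first 1
Round 4: Cedarfen=42 Juniper=44 → close Juniper (overflow 39)
  44÷1 = 44 each, +1 to first 0

Closure order: Greywater, Hollowpine, Ironridge, Juniper
Last habitat: Cedarfen with 86 animals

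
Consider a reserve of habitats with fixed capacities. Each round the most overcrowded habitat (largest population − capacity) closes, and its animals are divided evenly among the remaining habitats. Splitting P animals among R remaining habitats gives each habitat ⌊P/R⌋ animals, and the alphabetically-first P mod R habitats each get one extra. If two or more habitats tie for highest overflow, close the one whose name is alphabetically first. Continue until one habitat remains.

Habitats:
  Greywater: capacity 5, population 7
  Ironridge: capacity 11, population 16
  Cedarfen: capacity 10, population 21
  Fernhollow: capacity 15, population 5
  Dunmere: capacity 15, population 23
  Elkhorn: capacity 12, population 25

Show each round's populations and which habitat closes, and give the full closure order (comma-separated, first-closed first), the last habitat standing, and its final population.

Closure order: Elkhorn, Cedarfen, Dunmere, Ironridge, Greywater
Last habitat: Fernhollow with 97 animals

Round 1: Cedarfen=21 Dunmere=23 Elkhorn=25 Fernhollow=5 Greywater=7 Ironridge=16 → close Elkhorn (overflow 13)
  25÷5 = 5 each, +1 to first 0
Round 2: Cedarfen=26 Dunmere=28 Fernhollow=10 Greywater=12 Ironridge=21 → close Cedarfen (overflow 16)
  26÷4 = 6 each, +1 to first 2
Round 3: Dunmere=35 Fernhollow=17 Greywater=18 Ironridge=27 → close Dunmere (overflow 20)
  35÷3 = 11 each, +1 to first 2
Round 4: Fernhollow=29 Greywater=30 Ironridge=38 → close Ironridge (overflow 27)
  38÷2 = 19 each, +1 to first 0
Round 5: Fernhollow=48 Greywater=49 → close Greywater (overflow 44)
  49÷1 = 49 each, +1 to first 0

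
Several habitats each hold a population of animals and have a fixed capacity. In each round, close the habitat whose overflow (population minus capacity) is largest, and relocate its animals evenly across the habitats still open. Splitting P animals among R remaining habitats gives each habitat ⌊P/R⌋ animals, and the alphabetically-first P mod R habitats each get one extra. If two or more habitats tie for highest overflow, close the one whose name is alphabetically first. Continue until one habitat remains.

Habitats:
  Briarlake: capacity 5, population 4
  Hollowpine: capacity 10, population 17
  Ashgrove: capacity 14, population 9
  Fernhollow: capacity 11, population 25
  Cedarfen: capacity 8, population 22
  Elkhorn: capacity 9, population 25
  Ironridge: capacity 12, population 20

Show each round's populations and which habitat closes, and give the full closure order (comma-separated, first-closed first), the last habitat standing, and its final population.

Closure order: Elkhorn, Cedarfen, Fernhollow, Ironridge, Hollowpine, Briarlake
Last habitat: Ashgrove with 122 animals

Round 1: Ashgrove=9 Briarlake=4 Cedarfen=22 Elkhorn=25 Fernhollow=25 Hollowpine=17 Ironridge=20 → close Elkhorn (overflow 16)
  25÷6 = 4 each, +1 to first 1
Round 2: Ashgrove=14 Briarlake=8 Cedarfen=26 Fernhollow=29 Hollowpine=21 Ironridge=24 → close Cedarfen (overflow 18)
  26÷5 = 5 each, +1 to first 1
Round 3: Ashgrove=20 Briarlake=13 Fernhollow=34 Hollowpine=26 Ironridge=29 → close Fernhollow (overflow 23)
  34÷4 = 8 each, +1 to first 2
Round 4: Ashgrove=29 Briarlake=22 Hollowpine=34 Ironridge=37 → close Ironridge (overflow 25)
  37÷3 = 12 each, +1 to first 1
Round 5: Ashgrove=42 Briarlake=34 Hollowpine=46 → close Hollowpine (overflow 36)
  46÷2 = 23 each, +1 to first 0
Round 6: Ashgrove=65 Briarlake=57 → close Briarlake (overflow 52)
  57÷1 = 57 each, +1 to first 0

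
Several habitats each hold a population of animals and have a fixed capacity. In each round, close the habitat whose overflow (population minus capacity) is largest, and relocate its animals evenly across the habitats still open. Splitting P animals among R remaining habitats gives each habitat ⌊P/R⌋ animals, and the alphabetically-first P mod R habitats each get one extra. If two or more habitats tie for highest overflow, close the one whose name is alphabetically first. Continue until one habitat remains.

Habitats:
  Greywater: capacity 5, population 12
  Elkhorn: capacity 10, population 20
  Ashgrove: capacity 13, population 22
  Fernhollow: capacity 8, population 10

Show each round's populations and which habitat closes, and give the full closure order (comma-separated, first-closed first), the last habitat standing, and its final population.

Round 1: Ashgrove=22 Elkhorn=20 Fernhollow=10 Greywater=12 → close Elkhorn (overflow 10)
  20÷3 = 6 each, +1 to first 2
Round 2: Ashgrove=29 Fernhollow=17 Greywater=18 → close Ashgrove (overflow 16)
  29÷2 = 14 each, +1 to first 1
Round 3: Fernhollow=32 Greywater=32 → close Greywater (overflow 27)
  32÷1 = 32 each, +1 to first 0

Closure order: Elkhorn, Ashgrove, Greywater
Last habitat: Fernhollow with 64 animals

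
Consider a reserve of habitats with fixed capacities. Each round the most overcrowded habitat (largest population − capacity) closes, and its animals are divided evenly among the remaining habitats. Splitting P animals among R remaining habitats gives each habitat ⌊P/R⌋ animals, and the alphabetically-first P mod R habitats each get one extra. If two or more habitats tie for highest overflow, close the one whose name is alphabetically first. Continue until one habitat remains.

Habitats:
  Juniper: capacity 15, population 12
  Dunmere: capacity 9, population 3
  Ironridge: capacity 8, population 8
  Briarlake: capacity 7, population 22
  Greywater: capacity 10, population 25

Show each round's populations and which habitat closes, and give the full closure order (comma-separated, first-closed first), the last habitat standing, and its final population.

Round 1: Briarlake=22 Dunmere=3 Greywater=25 Ironridge=8 Juniper=12 → close Briarlake (overflow 15)
  22÷4 = 5 each, +1 to first 2
Round 2: Dunmere=9 Greywater=31 Ironridge=13 Juniper=17 → close Greywater (overflow 21)
  31÷3 = 10 each, +1 to first 1
Round 3: Dunmere=20 Ironridge=23 Juniper=27 → close Ironridge (overflow 15)
  23÷2 = 11 each, +1 to first 1
Round 4: Dunmere=32 Juniper=38 → close Dunmere (overflow 23)
  32÷1 = 32 each, +1 to first 0

Closure order: Briarlake, Greywater, Ironridge, Dunmere
Last habitat: Juniper with 70 animals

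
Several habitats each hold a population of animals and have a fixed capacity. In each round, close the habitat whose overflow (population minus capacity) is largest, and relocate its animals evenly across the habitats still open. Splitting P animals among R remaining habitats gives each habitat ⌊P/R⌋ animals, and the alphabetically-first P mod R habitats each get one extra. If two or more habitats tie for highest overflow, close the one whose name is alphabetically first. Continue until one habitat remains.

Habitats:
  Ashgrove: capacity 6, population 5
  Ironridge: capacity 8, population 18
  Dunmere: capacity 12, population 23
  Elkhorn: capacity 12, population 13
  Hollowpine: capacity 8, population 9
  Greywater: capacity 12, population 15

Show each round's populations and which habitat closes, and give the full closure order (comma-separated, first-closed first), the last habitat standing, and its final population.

Closure order: Dunmere, Ironridge, Greywater, Elkhorn, Ashgrove
Last habitat: Hollowpine with 83 animals

Round 1: Ashgrove=5 Dunmere=23 Elkhorn=13 Greywater=15 Hollowpine=9 Ironridge=18 → close Dunmere (overflow 11)
  23÷5 = 4 each, +1 to first 3
Round 2: Ashgrove=10 Elkhorn=18 Greywater=20 Hollowpine=13 Ironridge=22 → close Ironridge (overflow 14)
  22÷4 = 5 each, +1 to first 2
Round 3: Ashgrove=16 Elkhorn=24 Greywater=25 Hollowpine=18 → close Greywater (overflow 13)
  25÷3 = 8 each, +1 to first 1
Round 4: Ashgrove=25 Elkhorn=32 Hollowpine=26 → close Elkhorn (overflow 20)
  32÷2 = 16 each, +1 to first 0
Round 5: Ashgrove=41 Hollowpine=42 → close Ashgrove (overflow 35)
  41÷1 = 41 each, +1 to first 0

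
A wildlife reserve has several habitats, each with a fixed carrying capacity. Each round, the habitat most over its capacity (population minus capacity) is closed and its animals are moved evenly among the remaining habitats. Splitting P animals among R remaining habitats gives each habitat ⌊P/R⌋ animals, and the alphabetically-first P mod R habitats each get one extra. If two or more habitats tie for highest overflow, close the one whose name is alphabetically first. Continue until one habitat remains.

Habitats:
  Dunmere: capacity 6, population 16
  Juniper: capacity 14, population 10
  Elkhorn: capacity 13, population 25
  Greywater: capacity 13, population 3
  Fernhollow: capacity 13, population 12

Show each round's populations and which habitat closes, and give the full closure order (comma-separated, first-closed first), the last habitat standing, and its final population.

Closure order: Elkhorn, Dunmere, Fernhollow, Juniper
Last habitat: Greywater with 66 animals

Round 1: Dunmere=16 Elkhorn=25 Fernhollow=12 Greywater=3 Juniper=10 → close Elkhorn (overflow 12)
  25÷4 = 6 each, +1 to first 1
Round 2: Dunmere=23 Fernhollow=18 Greywater=9 Juniper=16 → close Dunmere (overflow 17)
  23÷3 = 7 each, +1 to first 2
Round 3: Fernhollow=26 Greywater=17 Juniper=23 → close Fernhollow (overflow 13)
  26÷2 = 13 each, +1 to first 0
Round 4: Greywater=30 Juniper=36 → close Juniper (overflow 22)
  36÷1 = 36 each, +1 to first 0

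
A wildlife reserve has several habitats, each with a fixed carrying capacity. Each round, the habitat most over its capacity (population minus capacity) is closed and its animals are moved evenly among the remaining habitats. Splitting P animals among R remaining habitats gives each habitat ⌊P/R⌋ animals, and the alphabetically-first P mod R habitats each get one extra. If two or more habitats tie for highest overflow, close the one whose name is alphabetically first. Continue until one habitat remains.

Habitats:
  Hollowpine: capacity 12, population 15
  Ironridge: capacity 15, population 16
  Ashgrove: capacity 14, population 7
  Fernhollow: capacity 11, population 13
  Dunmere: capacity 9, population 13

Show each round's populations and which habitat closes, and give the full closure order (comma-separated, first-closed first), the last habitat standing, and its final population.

Round 1: Ashgrove=7 Dunmere=13 Fernhollow=13 Hollowpine=15 Ironridge=16 → close Dunmere (overflow 4)
  13÷4 = 3 each, +1 to first 1
Round 2: Ashgrove=11 Fernhollow=16 Hollowpine=18 Ironridge=19 → close Hollowpine (overflow 6)
  18÷3 = 6 each, +1 to first 0
Round 3: Ashgrove=17 Fernhollow=22 Ironridge=25 → close Fernhollow (overflow 11)
  22÷2 = 11 each, +1 to first 0
Round 4: Ashgrove=28 Ironridge=36 → close Ironridge (overflow 21)
  36÷1 = 36 each, +1 to first 0

Closure order: Dunmere, Hollowpine, Fernhollow, Ironridge
Last habitat: Ashgrove with 64 animals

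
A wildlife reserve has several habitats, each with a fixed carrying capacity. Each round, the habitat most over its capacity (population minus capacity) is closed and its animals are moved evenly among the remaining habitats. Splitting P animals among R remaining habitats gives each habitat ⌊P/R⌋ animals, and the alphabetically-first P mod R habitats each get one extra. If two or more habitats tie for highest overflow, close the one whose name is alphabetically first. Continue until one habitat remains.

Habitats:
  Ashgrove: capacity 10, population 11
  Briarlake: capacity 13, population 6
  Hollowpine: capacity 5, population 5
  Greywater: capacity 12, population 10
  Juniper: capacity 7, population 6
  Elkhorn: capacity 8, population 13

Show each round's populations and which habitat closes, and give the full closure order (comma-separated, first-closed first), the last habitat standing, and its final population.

Closure order: Elkhorn, Ashgrove, Greywater, Hollowpine, Juniper
Last habitat: Briarlake with 51 animals

Round 1: Ashgrove=11 Briarlake=6 Elkhorn=13 Greywater=10 Hollowpine=5 Juniper=6 → close Elkhorn (overflow 5)
  13÷5 = 2 each, +1 to first 3
Round 2: Ashgrove=14 Briarlake=9 Greywater=13 Hollowpine=7 Juniper=8 → close Ashgrove (overflow 4)
  14÷4 = 3 each, +1 to first 2
Round 3: Briarlake=13 Greywater=17 Hollowpine=10 Juniper=11 → close Greywater (overflow 5)
  17÷3 = 5 each, +1 to first 2
Round 4: Briarlake=19 Hollowpine=16 Juniper=16 → close Hollowpine (overflow 11)
  16÷2 = 8 each, +1 to first 0
Round 5: Briarlake=27 Juniper=24 → close Juniper (overflow 17)
  24÷1 = 24 each, +1 to first 0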